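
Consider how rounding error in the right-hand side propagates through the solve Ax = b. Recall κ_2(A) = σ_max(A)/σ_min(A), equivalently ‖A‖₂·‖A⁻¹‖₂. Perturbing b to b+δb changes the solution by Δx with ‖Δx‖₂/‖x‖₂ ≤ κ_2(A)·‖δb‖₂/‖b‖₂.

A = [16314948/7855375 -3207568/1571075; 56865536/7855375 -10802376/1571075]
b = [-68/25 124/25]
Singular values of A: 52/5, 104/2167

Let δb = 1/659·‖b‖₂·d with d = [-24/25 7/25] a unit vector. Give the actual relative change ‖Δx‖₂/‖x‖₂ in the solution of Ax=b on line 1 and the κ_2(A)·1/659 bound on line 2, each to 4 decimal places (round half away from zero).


0.0021
0.3288

from the listed singular values, σ₁ = 52/5, σ_n = 104/2167
κ_2(A) = (52/5) / (104/2167) = 216.7000
κ_2(A)·‖δb‖/‖b‖ = 0.3288
solve Ax = b  →  x = [57.7586 60.0889]
‖b‖₂ = 5.6569 and ‖x‖₂ = 83.3470
δb = ε·‖b‖·d = [-0.0082 0.0024]; solving A·Δx = δb gives ‖Δx‖ = 0.1789
relative error = 0.0021
realised/bound (from unrounded values) ≈ 0.0065


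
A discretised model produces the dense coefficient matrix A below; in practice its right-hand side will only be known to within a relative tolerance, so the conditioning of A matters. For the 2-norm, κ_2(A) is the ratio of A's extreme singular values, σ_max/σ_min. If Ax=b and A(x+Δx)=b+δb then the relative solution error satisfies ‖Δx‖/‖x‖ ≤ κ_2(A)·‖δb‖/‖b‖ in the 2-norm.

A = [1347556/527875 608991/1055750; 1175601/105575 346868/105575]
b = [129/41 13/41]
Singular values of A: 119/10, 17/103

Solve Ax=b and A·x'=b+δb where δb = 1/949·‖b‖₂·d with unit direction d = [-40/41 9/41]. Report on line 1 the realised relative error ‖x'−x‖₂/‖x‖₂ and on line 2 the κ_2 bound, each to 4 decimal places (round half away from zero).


σ_max = 119/10, σ_min = 17/103
κ_2(A) = (119/10) / (17/103) = 72.1000
bound on ‖Δx‖/‖x‖: κ·ε = 72.1000·1/949 = 0.0760
solve Ax = b  →  x = [5.1701 -17.4259]
‖b‖ = 3.1623, ‖x‖ = 18.1767
Δx = A⁻¹·δb where δb = 1/949·3.1623·d; ‖Δx‖ = 0.0202
realised ‖Δx‖/‖x‖ = 0.0011
so the bound overstates the realised error by a factor of ≈ 68.4008 (computed from the unrounded values)

0.0011
0.0760


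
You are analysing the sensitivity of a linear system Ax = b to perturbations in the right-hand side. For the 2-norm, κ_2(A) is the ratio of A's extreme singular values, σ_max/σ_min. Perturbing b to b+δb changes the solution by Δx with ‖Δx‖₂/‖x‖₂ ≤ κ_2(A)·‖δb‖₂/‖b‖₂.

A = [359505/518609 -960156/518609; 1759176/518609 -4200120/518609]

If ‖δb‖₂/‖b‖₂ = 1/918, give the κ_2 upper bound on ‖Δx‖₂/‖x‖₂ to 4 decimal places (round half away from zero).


0.1325

form AᵀA = [1917872721/159997201 -4600791900/159997201; -4600791900/159997201 11042776656/159997201] with trace 76690233/946729 and determinant 419904/946729
λ_max, λ_min = (76690233/946729 ± √5879801696418225/896295799441)/2 = 81, 5184/946729
so κ_2 = √(81 / (5184/946729)) = 121.6250
perturbation bound = 121.6250·1/918 = 0.1325


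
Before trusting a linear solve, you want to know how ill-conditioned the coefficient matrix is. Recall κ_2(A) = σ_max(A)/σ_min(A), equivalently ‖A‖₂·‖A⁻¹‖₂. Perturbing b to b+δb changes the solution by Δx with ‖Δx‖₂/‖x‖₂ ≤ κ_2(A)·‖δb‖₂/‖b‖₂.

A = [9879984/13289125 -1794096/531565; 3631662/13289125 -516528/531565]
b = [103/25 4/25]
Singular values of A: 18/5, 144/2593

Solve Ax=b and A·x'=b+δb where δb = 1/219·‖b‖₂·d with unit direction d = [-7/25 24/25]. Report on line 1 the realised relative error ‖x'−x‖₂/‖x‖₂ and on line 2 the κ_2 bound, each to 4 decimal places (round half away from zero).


0.0188
0.2960

from the listed singular values, σ₁ = 18/5, σ_n = 144/2593
condition number: (18/5) ÷ (144/2593) = 64.8250
perturbation bound = 64.8250·1/219 = 0.2960
solve Ax = b  →  x = [-17.3238 -5.0368]
‖b‖₂ = 4.1231 and ‖x‖₂ = 18.0412
δb = ε·‖b‖·d = [-0.0053 0.0181]; solving A·Δx = δb gives ‖Δx‖ = 0.3390
realised ‖Δx‖/‖x‖ = 0.0188
tightness: 0.0188 against a bound of 0.2960 (unrounded ratio ≈ 0.0635)


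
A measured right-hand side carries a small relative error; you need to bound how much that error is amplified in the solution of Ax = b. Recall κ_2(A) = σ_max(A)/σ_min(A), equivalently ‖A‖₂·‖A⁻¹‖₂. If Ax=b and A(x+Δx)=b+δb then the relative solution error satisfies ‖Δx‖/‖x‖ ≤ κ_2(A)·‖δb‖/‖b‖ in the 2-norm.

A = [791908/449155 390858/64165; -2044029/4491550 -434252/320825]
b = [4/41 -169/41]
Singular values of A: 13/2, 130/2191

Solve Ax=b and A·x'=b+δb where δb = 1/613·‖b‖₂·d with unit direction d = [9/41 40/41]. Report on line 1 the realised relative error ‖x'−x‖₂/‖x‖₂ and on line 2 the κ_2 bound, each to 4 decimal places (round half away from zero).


0.0017
0.1787

from the listed singular values, σ₁ = 13/2, σ_n = 130/2191
κ = σ_max/σ_min = (13/2)/(130/2191) = 109.5500
bound on ‖Δx‖/‖x‖: κ·ε = 109.5500·1/613 = 0.1787
solve Ax = b  →  x = [64.7618 -18.7286]
‖b‖ = 4.1231, ‖x‖ = 67.4156
re-solving with b+δb shifts x by Δx of norm 0.1134
relative error = 0.0017
so the bound overstates the realised error by a factor of ≈ 106.2794 (computed from the unrounded values)


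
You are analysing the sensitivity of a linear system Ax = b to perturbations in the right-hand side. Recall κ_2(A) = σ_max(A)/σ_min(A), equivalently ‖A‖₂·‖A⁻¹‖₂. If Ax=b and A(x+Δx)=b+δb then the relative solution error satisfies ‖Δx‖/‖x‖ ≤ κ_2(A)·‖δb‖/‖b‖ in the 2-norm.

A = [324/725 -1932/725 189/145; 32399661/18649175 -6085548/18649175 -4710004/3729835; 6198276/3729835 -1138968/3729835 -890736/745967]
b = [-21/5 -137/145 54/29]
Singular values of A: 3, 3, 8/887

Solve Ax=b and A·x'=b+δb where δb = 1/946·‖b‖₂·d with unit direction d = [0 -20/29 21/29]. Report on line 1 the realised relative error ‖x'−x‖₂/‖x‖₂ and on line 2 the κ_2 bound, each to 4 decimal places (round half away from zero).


from the listed singular values, σ₁ = 3, σ_n = 8/887
condition number: 3 ÷ (8/887) = 332.6250
worst-case relative error ≤ 332.6250 × 1/946 = 0.3516
solve Ax = b  →  x = [128.4138 97.5603 152.2069]
2-norm of b is 4.6904; of x, 221.7545
with δb = [0.0000 -0.0034 0.0036], A·Δx = δb → ‖Δx‖ = 0.5497
realised ‖Δx‖/‖x‖ = 0.0025
so the bound overstates the realised error by a factor of ≈ 141.8347 (computed from the unrounded values)

0.0025
0.3516


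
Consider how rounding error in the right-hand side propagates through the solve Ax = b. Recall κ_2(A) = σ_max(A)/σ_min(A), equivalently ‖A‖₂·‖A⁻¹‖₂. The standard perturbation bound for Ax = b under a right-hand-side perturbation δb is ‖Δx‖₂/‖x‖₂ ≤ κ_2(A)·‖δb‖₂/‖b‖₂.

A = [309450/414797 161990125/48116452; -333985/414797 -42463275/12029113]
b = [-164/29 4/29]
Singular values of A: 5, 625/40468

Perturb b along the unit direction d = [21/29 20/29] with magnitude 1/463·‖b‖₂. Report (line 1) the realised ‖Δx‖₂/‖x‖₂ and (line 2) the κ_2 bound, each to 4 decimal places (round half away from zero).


from the listed singular values, σ₁ = 5, σ_n = 625/40468
condition number: 5 ÷ (625/40468) = 323.7440
perturbation bound = 323.7440·1/463 = 0.6992
solve Ax = b  →  x = [252.5026 -57.6331]
‖b‖ = 5.6569, ‖x‖ = 258.9964
with δb = [0.0088 0.0084], A·Δx = δb → ‖Δx‖ = 0.7911
relative error = 0.0031
so the bound overstates the realised error by a factor of ≈ 228.9227 (computed from the unrounded values)

0.0031
0.6992


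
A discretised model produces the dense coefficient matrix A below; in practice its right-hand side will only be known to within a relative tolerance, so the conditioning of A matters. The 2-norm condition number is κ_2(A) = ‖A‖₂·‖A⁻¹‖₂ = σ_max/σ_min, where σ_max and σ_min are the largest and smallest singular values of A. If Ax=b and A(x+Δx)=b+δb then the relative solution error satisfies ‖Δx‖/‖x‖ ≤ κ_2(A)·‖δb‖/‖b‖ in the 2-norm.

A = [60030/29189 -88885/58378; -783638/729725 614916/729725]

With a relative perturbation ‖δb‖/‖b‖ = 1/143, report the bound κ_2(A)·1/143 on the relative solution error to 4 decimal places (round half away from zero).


0.6003

M = AᵀA = [9918128296/1842555625 -7437019347/1842555625; -7437019347/1842555625 22319468041/7370222500]. tr(M)=2479679249/294808900, det(M)=707281/73702225
λ_max, λ_min = (2479679249/294808900 ± √6145472974183589601/86912287519210000)/2 = 841/100, 3364/2948089
κ = σ_max/σ_min = (29/10)/(58/1717) = 85.8500
bound on ‖Δx‖/‖x‖: κ·ε = 85.8500·1/143 = 0.6003


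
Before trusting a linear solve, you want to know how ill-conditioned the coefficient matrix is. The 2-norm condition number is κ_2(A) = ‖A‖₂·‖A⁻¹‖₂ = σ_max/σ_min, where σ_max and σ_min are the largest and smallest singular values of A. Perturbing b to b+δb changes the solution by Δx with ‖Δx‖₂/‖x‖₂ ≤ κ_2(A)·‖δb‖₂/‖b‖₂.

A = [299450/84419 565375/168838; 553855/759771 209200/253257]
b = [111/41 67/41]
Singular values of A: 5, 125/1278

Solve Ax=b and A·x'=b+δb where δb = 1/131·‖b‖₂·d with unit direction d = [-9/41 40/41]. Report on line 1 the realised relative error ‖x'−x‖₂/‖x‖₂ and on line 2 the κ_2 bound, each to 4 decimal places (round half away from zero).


from the listed singular values, σ₁ = 5, σ_n = 125/1278
κ_2(A) = 5 / (125/1278) = 51.1200
worst-case relative error ≤ 51.1200 × 1/131 = 0.3902
solve Ax = b  →  x = [-6.6166 7.8174]
‖b‖ = 3.1623, ‖x‖ = 10.2416
with δb = [-0.0053 0.0236], A·Δx = δb → ‖Δx‖ = 0.2468
realised ‖Δx‖/‖x‖ = 0.0241
so the bound overstates the realised error by a factor of ≈ 16.1934 (computed from the unrounded values)

0.0241
0.3902


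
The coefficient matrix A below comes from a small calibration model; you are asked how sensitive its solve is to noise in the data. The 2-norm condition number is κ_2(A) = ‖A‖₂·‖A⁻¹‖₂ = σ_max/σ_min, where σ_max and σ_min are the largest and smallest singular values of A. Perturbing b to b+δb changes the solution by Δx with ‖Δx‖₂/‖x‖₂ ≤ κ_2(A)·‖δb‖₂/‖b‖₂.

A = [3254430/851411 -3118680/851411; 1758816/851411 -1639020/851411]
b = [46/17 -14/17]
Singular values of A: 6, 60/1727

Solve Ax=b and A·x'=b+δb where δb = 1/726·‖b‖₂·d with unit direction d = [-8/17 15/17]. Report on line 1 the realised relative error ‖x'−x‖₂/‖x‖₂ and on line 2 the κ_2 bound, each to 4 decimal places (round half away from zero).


0.0019
0.2379

from the listed singular values, σ₁ = 6, σ_n = 60/1727
κ_2(A) = 6 / (60/1727) = 172.7000
κ_2(A)·‖δb‖/‖b‖ = 0.2379
solve Ax = b  →  x = [-39.4598 -41.9161]
‖b‖ = 2.8284, ‖x‖ = 57.5676
Δx = A⁻¹·δb where δb = 1/726·2.8284·d; ‖Δx‖ = 0.1121
realised ‖Δx‖/‖x‖ = 0.0019
tightness: 0.0019 against a bound of 0.2379 (unrounded ratio ≈ 0.0082)


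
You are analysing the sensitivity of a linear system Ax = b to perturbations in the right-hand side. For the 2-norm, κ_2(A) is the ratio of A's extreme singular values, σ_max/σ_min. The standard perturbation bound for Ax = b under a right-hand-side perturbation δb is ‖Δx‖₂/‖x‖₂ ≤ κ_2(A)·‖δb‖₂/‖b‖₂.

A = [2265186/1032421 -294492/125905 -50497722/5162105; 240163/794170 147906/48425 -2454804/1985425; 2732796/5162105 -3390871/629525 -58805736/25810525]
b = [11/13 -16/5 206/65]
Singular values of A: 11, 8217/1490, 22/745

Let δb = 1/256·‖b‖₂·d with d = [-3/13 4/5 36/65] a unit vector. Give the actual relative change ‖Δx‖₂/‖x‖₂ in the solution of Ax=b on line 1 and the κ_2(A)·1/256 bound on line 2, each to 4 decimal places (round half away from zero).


largest singular value 11, smallest 22/745
κ = σ_max/σ_min = 11/(22/745) = 372.5000
worst-case relative error ≤ 372.5000 × 1/256 = 1.4551
solve Ax = b  →  x = [-33.0621 -0.7395 -7.3251]
‖b‖₂ = 4.5826 and ‖x‖₂ = 33.8719
δb = ε·‖b‖·d = [-0.0041 0.0143 0.0099]; solving A·Δx = δb gives ‖Δx‖ = 0.6062
dividing the unrounded norms, ‖Δx‖/‖x‖ = 0.0179
so the bound overstates the realised error by a factor of ≈ 81.3060 (computed from the unrounded values)

0.0179
1.4551


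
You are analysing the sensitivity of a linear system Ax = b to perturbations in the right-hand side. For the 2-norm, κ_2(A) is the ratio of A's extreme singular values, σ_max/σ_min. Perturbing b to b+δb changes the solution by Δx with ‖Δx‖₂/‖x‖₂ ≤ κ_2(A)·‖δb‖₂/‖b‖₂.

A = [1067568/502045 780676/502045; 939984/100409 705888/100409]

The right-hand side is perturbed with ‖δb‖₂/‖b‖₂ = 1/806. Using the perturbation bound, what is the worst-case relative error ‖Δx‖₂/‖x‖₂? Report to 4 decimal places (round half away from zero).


0.4558

AᵀA = [13818530304/149940025 10363777728/149940025; 10363777728/149940025 7772993296/149940025]; tr = 863660944/5997601, det = 921600/5997601
λ_max, λ_min = (863660944/5997601 ± √745888116634644736/35971217755201)/2 = 144, 6400/5997601
κ = σ_max/σ_min = 12/(80/2449) = 367.3500
bound on ‖Δx‖/‖x‖: κ·ε = 367.3500·1/806 = 0.4558


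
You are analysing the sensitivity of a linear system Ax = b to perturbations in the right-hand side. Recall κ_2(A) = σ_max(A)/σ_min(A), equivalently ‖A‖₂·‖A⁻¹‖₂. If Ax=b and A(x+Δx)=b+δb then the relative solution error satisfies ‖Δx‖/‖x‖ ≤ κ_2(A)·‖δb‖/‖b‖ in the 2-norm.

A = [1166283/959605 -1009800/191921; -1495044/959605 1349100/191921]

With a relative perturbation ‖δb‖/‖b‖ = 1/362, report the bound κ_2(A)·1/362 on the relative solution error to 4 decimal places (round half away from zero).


form AᵀA = [143814903921/36833670241 -638935286760/36833670241; -638935286760/36833670241 2839766850000/36833670241] with trace 1774885041/21911761 and determinant 2624400/21911761
char-poly roots: 81 and 32400/21911761
κ = σ_max/σ_min = 9/(180/4681) = 234.0500
perturbation bound = 234.0500·1/362 = 0.6465

0.6465


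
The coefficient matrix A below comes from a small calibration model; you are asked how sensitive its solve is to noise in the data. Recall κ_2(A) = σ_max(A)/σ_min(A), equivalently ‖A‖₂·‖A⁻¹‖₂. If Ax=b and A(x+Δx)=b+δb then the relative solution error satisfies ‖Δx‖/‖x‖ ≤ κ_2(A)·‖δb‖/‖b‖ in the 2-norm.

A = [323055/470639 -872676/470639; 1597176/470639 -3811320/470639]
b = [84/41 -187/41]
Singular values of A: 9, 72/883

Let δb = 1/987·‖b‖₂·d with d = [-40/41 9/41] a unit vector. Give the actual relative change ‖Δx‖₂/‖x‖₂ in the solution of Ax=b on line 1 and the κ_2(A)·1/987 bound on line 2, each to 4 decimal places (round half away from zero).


0.0017
0.1118

largest singular value 9, smallest 72/883
κ = σ_max/σ_min = 9/(72/883) = 110.3750
bound on ‖Δx‖/‖x‖: κ·ε = 110.3750·1/987 = 0.1118
solve Ax = b  →  x = [-34.1325 -13.7404]
‖b‖ = 5.0000, ‖x‖ = 36.7944
Δx = A⁻¹·δb where δb = 1/987·5.0000·d; ‖Δx‖ = 0.0621
dividing the unrounded norms, ‖Δx‖/‖x‖ = 0.0017
realised/bound (from unrounded values) ≈ 0.0151


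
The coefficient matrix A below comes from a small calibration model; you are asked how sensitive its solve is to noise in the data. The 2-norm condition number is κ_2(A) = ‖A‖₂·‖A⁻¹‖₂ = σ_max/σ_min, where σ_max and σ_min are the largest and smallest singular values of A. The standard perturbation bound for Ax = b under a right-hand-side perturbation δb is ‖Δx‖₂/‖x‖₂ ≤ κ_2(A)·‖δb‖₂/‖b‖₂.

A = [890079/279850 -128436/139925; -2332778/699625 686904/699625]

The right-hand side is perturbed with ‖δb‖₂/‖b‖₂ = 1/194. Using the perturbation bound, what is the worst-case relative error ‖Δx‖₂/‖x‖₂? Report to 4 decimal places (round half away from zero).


1.9101

form AᵀA = [49433327521/2328062500 -3604484982/582015625; -3604484982/582015625 1051405776/582015625] with trace 85822321/3724900 and determinant 144/37249
λ_max, λ_min = (85822321/3724900 ± √7365256227587041/13874880010000)/2 = 576/25, 25/148996
so κ_2 = √((576/25) / (25/148996)) = 370.5600
worst-case relative error ≤ 370.5600 × 1/194 = 1.9101


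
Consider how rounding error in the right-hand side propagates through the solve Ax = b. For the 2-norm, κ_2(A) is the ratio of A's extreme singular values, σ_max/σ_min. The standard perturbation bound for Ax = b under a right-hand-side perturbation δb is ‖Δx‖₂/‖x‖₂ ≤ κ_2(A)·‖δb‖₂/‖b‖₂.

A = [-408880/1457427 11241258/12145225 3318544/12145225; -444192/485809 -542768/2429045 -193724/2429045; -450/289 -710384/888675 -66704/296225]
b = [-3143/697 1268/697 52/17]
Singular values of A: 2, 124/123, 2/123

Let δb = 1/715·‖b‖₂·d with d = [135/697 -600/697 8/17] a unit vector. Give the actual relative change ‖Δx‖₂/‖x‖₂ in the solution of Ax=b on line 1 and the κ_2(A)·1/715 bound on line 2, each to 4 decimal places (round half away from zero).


from the listed singular values, σ₁ = 2, σ_n = 2/123
condition number: 2 ÷ (2/123) = 123.0000
worst-case relative error ≤ 123.0000 × 1/715 = 0.1720
solve Ax = b  →  x = [0.1025 12.9556 -60.2838]
‖b‖ = 5.7446, ‖x‖ = 61.6603
Δx = A⁻¹·δb where δb = 1/715·5.7446·d; ‖Δx‖ = 0.4941
relative error = 0.0080
tightness: 0.0080 against a bound of 0.1720 (unrounded ratio ≈ 0.0466)

0.0080
0.1720


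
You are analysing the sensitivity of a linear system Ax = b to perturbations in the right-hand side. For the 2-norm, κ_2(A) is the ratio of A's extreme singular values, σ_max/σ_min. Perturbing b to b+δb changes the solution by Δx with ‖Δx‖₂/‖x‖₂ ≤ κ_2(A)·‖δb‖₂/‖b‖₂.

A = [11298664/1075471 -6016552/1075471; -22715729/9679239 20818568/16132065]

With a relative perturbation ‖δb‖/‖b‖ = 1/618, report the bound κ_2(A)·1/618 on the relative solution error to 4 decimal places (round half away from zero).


0.5618

AᵀA = [6458327666257/55733294241 -5740674526792/92888823735; -5740674526792/92888823735 5103012978304/154814706225]; tr = 717596223049/4821219225, det = 886133824/4821219225
solving λ² − 717596223049/4821219225·λ + 886133824/4821219225 = 0 gives λ = 3721/25, 238144/192848769
κ = σ_max/σ_min = (61/5)/(488/13887) = 347.1750
κ_2(A)·‖δb‖/‖b‖ = 0.5618


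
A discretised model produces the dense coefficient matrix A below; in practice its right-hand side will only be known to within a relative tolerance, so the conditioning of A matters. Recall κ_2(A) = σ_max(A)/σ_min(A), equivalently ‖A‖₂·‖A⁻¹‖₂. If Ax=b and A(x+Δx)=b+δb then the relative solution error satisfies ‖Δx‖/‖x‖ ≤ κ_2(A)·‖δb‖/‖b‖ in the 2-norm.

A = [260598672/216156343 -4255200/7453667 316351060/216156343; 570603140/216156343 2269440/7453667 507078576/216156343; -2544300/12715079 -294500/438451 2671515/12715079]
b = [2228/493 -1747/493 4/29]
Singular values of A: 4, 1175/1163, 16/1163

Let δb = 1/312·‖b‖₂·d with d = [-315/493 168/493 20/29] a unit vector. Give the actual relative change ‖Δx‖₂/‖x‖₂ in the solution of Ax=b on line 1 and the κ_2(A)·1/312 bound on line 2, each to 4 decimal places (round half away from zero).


from the listed singular values, σ₁ = 4, σ_n = 16/1163
κ = σ_max/σ_min = 4/(16/1163) = 290.7500
κ_2(A)·‖δb‖/‖b‖ = 0.9319
solve Ax = b  →  x = [183.8616 -115.4815 -193.4172]
‖b‖ = 5.7446, ‖x‖ = 290.7771
δb = ε·‖b‖·d = [-0.0118 0.0063 0.0127]; solving A·Δx = δb gives ‖Δx‖ = 1.3383
relative error = 0.0046
realised/bound (from unrounded values) ≈ 0.0049

0.0046
0.9319


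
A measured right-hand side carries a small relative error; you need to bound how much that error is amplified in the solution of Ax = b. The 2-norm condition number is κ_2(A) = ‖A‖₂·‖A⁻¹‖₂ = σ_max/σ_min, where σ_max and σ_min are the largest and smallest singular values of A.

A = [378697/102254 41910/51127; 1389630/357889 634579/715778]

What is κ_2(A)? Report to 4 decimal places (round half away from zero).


form AᵀA = [17540363401/609201124 986634000/152300281; 986634000/152300281 888174001/609201124] with trace 5481421/181202 and determinant 14641/1449616
eigenvalues of AᵀA: λ = (tr ± √(tr²−4·det))/2 = 121/4, 121/362404
so κ_2 = √((121/4) / (121/362404)) = 301.0000

301.0000


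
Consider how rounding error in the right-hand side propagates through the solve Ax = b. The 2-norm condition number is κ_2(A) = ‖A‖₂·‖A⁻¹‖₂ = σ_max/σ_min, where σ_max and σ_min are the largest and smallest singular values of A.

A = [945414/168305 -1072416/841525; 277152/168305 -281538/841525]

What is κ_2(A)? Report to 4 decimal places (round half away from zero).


164.2000

AᵀA = [38824834500/1133062921 -8735247360/1133062921; -8735247360/1133062921 1966943556/1133062921]; tr = 24266376/674041, det = 32400/674041
eigenvalues of AᵀA: λ = (tr ± √(tr²−4·det))/2 = 36, 900/674041
so κ_2 = √(36 / (900/674041)) = 164.2000


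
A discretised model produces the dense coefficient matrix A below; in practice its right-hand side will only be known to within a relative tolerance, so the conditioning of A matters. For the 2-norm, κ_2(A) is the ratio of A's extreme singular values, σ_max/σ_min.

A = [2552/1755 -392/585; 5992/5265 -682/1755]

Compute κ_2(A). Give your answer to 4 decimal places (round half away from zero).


20.2500

form AᵀA = [3780736/1108809 -523600/369603; -523600/369603 73924/123201] with trace 26308/6561 and determinant 256/6561
char-poly roots: 4 and 64/6561
κ_2(A) = √(λ_max/λ_min) = √(4 / (64/6561)) = 20.2500


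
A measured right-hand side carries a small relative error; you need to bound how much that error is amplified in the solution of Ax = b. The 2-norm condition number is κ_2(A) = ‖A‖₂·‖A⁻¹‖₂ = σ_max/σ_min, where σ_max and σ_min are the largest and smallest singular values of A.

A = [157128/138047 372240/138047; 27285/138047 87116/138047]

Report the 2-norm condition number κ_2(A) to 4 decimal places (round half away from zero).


48.5625

AᵀA = [1163853/872053 2785260/872053; 2785260/872053 6687952/872053]; tr = 603985/67081, det = 2304/67081
λ_max, λ_min = (603985/67081 ± √364179661729/4499860561)/2 = 9, 256/67081
so κ_2 = √(9 / (256/67081)) = 48.5625


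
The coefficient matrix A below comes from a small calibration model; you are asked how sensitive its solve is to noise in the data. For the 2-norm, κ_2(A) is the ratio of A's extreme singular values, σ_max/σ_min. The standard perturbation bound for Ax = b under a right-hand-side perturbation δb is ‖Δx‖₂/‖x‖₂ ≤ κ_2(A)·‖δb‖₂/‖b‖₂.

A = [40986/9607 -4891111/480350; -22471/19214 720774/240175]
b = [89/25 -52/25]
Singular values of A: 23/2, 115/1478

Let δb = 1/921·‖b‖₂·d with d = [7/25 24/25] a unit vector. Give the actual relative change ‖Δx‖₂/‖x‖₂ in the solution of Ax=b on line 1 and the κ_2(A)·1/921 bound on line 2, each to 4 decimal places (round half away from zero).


0.0045
0.1605

largest singular value 23/2, smallest 115/1478
κ = σ_max/σ_min = (23/2)/(115/1478) = 147.8000
worst-case relative error ≤ 147.8000 × 1/921 = 0.1605
solve Ax = b  →  x = [-11.7298 -5.2642]
‖b‖₂ = 4.1231 and ‖x‖₂ = 12.8569
with δb = [0.0013 0.0043], A·Δx = δb → ‖Δx‖ = 0.0575
relative error = 0.0045
so the bound overstates the realised error by a factor of ≈ 35.8599 (computed from the unrounded values)


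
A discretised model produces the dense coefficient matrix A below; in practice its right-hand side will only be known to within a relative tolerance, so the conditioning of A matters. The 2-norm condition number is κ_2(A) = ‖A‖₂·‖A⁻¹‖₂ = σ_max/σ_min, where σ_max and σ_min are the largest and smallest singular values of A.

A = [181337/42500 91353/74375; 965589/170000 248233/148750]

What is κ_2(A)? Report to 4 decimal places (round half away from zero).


AᵀA = [58339673521/1156000000 14888659437/1011500000; 14888659437/1011500000 3800044189/885062500]; tr = 4962954929/90630400, det = 1874161/90630400
char-poly roots: 1369/25 and 1369/3625216
κ_2(A) = √(λ_max/λ_min) = √((1369/25) / (1369/3625216)) = 380.8000

380.8000


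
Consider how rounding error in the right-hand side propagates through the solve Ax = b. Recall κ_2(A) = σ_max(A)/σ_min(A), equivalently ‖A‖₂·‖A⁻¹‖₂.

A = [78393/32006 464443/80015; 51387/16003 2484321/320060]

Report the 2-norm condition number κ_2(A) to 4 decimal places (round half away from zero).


295.4400

AᵀA = [16707957525/1024384036 40095992685/1024384036; 40095992685/1024384036 384926705401/4097536144]; tr = 2673127429/24245776, det = 13505625/96983104
eigenvalues of AᵀA: λ = (tr ± √(tr²−4·det))/2 = 441/4, 30625/24245776
σ_max=√(441/4)=(21/2), σ_min=√(30625/24245776)=(175/4924) → κ = 295.4400


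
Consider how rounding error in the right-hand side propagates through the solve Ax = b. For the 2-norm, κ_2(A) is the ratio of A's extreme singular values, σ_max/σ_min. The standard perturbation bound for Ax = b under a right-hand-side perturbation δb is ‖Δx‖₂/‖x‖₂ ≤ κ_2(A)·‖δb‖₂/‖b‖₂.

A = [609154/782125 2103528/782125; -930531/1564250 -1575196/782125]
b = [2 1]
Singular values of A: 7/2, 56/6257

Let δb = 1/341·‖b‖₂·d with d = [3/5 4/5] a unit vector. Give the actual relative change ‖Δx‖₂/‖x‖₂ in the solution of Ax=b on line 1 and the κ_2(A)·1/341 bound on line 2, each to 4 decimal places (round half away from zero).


from the listed singular values, σ₁ = 7/2, σ_n = 56/6257
κ = σ_max/σ_min = (7/2)/(56/6257) = 391.0625
κ_2(A)·‖δb‖/‖b‖ = 1.1468
solve Ax = b  →  x = [-214.4457 62.8443]
‖b‖ = 2.2361, ‖x‖ = 223.4645
with δb = [0.0039 0.0052], A·Δx = δb → ‖Δx‖ = 0.7327
dividing the unrounded norms, ‖Δx‖/‖x‖ = 0.0033
realised/bound (from unrounded values) ≈ 0.0029

0.0033
1.1468


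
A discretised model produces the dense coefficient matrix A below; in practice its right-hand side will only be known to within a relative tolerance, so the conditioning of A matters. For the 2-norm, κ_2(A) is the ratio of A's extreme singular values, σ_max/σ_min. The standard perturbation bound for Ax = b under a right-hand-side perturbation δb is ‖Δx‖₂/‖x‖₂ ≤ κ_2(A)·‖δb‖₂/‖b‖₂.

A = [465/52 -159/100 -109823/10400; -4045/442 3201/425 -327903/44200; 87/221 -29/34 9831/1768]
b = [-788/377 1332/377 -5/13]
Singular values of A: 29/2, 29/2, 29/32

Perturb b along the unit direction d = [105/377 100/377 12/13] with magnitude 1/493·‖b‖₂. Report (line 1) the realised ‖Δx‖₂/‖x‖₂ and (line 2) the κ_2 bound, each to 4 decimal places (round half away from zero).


0.0325
0.0325

σ_max = 29/2, σ_min = 29/32
condition number: (29/2) ÷ (29/32) = 16.0000
bound on ‖Δx‖/‖x‖: κ·ε = 16.0000·1/493 = 0.0325
solve Ax = b  →  x = [-0.2434 0.1439 -0.0299]
‖b‖ = 4.1231, ‖x‖ = 0.2844
with δb = [0.0023 0.0022 0.0077], A·Δx = δb → ‖Δx‖ = 0.0092
relative error = 0.0325
realised/bound = 1 exactly: the bound is attained for this b and d


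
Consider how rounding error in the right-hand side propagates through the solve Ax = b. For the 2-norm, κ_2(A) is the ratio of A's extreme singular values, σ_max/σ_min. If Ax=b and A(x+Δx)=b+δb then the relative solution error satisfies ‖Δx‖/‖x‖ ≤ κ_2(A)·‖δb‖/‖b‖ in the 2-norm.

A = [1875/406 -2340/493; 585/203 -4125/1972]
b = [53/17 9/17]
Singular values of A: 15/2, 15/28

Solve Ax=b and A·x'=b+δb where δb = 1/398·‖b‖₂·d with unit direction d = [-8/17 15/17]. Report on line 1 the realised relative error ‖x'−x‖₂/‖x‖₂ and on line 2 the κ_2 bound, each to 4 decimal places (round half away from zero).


0.0078
0.0352

σ_max = 15/2, σ_min = 15/28
κ = σ_max/σ_min = (15/2)/(15/28) = 14.0000
perturbation bound = 14.0000·1/398 = 0.0352
solve Ax = b  →  x = [-0.9977 -1.6276]
2-norm of b is 3.1623; of x, 1.9090
δb = ε·‖b‖·d = [-0.0037 0.0070]; solving A·Δx = δb gives ‖Δx‖ = 0.0148
realised ‖Δx‖/‖x‖ = 0.0078
tightness: 0.0078 against a bound of 0.0352 (unrounded ratio ≈ 0.2209)


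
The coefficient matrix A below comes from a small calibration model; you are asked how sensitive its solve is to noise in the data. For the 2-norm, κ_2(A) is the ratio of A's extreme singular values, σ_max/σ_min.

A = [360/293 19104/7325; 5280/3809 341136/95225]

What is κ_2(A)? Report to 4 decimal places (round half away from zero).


AᵀA = [49780800/14508481 592697088/72542405; 592697088/72542405 7122099456/362712025]; tr = 49506624/2146225, det = 1327104/2146225
λ_max, λ_min = (49506624/2146225 ± √2439512764747776/4606281750625)/2 = 576/25, 2304/85849
so κ_2 = √((576/25) / (2304/85849)) = 29.3000

29.3000


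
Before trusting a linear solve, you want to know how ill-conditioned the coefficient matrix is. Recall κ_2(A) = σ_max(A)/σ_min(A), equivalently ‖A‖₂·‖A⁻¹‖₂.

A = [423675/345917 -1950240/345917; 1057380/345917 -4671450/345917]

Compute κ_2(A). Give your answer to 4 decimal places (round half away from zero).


M = AᵀA = [7677828225/708038881 -34116957000/708038881; -34116957000/708038881 151632432900/708038881]. tr(M)=94771125/421201, det(M)=202500/421201
λ_max, λ_min = (94771125/421201 ± √8981224960955625/177410282401)/2 = 225, 900/421201
κ_2(A) = √(λ_max/λ_min) = √(225 / (900/421201)) = 324.5000

324.5000


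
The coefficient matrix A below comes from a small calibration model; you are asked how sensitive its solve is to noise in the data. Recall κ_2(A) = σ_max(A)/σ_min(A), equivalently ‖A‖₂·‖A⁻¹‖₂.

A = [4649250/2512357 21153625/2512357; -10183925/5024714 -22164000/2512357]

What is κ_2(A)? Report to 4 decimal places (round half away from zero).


AᵀA = [226128930625/30021106756 251137631250/7505276689; 251137631250/7505276689 1116193515625/7505276689]; tr = 2790543125/17859076, det = 9765625/17859076
λ_max, λ_min = (2790543125/17859076 ± √7786433312328515625/318946595573776)/2 = 625/4, 15625/4464769
κ = σ_max/σ_min = (25/2)/(125/2113) = 211.3000

211.3000


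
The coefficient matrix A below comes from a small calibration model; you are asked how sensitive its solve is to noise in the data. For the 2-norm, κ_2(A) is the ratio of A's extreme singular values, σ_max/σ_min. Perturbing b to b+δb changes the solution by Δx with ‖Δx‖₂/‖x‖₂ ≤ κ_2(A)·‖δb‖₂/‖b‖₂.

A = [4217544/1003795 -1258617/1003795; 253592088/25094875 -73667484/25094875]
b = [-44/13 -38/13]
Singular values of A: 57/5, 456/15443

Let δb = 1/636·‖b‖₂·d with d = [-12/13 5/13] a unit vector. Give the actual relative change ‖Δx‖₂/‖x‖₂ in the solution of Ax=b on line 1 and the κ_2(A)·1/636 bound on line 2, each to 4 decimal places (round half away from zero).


0.0035
0.6070

from the listed singular values, σ₁ = 57/5, σ_n = 456/15443
condition number: (57/5) ÷ (456/15443) = 386.0750
κ_2(A)·‖δb‖/‖b‖ = 0.6070
solve Ax = b  →  x = [18.6282 65.1214]
‖b‖ = 4.4721, ‖x‖ = 67.7334
Δx = A⁻¹·δb where δb = 1/636·4.4721·d; ‖Δx‖ = 0.2381
relative error = 0.0035
so the bound overstates the realised error by a factor of ≈ 172.6603 (computed from the unrounded values)


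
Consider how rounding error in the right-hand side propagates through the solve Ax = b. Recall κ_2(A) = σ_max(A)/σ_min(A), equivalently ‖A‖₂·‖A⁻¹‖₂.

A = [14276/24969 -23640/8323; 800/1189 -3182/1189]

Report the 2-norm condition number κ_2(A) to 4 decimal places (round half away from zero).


AᵀA = [14096/18081 -6880/2009; -6880/2009 30596/2009]; tr = 7060/441, det = 64/441
λ_max, λ_min = (7060/441 ± √49730704/194481)/2 = 16, 4/441
σ_max=√16=4, σ_min=√(4/441)=(2/21) → κ = 42.0000

42.0000


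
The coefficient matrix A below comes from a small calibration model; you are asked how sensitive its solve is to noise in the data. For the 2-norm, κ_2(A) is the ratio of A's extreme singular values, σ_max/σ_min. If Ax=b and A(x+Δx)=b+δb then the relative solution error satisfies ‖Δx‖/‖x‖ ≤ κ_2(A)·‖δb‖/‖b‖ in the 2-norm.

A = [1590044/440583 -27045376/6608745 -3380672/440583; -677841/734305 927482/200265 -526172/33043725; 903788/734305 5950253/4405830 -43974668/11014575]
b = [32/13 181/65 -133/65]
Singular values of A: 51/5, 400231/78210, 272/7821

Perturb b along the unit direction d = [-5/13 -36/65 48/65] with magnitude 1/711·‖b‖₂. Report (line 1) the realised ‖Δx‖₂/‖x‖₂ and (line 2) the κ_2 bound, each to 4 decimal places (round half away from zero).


from the listed singular values, σ₁ = 51/5, σ_n = 272/7821
κ = σ_max/σ_min = (51/5)/(272/7821) = 293.2875
perturbation bound = 293.2875·1/711 = 0.4125
solve Ax = b  →  x = [-106.1297 -20.6873 -39.2039]
2-norm of b is 4.2426; of x, 115.0149
δb = ε·‖b‖·d = [-0.0023 -0.0033 0.0044]; solving A·Δx = δb gives ‖Δx‖ = 0.1716
realised ‖Δx‖/‖x‖ = 0.0015
tightness: 0.0015 against a bound of 0.4125 (unrounded ratio ≈ 0.0036)

0.0015
0.4125


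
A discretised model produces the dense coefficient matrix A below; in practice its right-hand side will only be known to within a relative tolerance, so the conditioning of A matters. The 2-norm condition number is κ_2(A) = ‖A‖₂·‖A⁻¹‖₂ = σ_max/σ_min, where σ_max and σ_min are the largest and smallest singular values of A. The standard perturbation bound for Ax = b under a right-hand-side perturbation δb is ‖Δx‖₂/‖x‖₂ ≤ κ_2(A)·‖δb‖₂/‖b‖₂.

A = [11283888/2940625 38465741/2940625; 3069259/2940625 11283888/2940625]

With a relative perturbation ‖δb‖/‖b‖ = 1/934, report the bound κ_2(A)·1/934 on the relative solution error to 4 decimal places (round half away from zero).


0.2015

form AᵀA = [218794366729/13835640625 749882060928/13835640625; 749882060928/13835640625 2571102974521/13835640625] with trace 4463835746/22137025 and determinant 25411681/22137025
solving λ² − 4463835746/22137025·λ + 25411681/22137025 = 0 gives λ = 5041/25, 5041/885481
κ_2(A) = √(λ_max/λ_min) = √((5041/25) / (5041/885481)) = 188.2000
worst-case relative error ≤ 188.2000 × 1/934 = 0.2015


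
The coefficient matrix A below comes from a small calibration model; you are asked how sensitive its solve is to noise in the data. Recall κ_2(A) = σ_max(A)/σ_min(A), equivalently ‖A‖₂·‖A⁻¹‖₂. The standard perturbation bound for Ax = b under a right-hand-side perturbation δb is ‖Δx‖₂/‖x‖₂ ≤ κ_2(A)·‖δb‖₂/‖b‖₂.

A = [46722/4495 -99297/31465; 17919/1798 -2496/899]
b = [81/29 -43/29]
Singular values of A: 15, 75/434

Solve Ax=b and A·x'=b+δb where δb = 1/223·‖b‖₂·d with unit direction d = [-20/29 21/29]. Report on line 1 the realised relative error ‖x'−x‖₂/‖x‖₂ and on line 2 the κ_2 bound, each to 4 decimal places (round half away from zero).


largest singular value 15, smallest 75/434
κ_2(A) = 15 / (75/434) = 86.8000
worst-case relative error ≤ 86.8000 × 1/223 = 0.3892
solve Ax = b  →  x = [-4.7968 -16.6843]
‖b‖₂ = 3.1623 and ‖x‖₂ = 17.3601
δb = ε·‖b‖·d = [-0.0098 0.0103]; solving A·Δx = δb gives ‖Δx‖ = 0.0821
realised ‖Δx‖/‖x‖ = 0.0047
realised/bound (from unrounded values) ≈ 0.0121

0.0047
0.3892


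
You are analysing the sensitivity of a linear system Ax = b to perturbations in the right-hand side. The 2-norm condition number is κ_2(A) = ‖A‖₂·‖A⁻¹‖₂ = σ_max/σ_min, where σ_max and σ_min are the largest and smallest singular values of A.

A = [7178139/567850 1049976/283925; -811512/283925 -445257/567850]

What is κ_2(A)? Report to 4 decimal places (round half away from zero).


form AᵀA = [32218849737/191822500 2349257904/47955625; 2349257904/47955625 2741256513/191822500] with trace 27968085/153458 and determinant 531441/1227664
char-poly roots: 729/4 and 729/306916
σ_max=√(729/4)=(27/2), σ_min=√(729/306916)=(27/554) → κ = 277.0000

277.0000


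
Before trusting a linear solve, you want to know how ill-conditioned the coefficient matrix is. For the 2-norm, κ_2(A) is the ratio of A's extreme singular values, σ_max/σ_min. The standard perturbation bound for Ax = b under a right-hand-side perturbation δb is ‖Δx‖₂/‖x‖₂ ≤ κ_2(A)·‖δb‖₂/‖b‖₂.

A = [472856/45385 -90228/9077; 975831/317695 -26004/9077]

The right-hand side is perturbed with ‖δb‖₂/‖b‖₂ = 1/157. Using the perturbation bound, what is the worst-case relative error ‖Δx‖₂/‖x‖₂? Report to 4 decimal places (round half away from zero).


AᵀA = [476331727225/4037204521 -64805893500/576743503; -64805893500/576743503 8817300000/82391929]; tr = 1080118225/4800481, det = 2250000/4800481
λ_max, λ_min = (1080118225/4800481 ± √1166612175648150625/23044617831361)/2 = 225, 10000/4800481
κ_2(A) = √(λ_max/λ_min) = √(225 / (10000/4800481)) = 328.6500
bound on ‖Δx‖/‖x‖: κ·ε = 328.6500·1/157 = 2.0933

2.0933


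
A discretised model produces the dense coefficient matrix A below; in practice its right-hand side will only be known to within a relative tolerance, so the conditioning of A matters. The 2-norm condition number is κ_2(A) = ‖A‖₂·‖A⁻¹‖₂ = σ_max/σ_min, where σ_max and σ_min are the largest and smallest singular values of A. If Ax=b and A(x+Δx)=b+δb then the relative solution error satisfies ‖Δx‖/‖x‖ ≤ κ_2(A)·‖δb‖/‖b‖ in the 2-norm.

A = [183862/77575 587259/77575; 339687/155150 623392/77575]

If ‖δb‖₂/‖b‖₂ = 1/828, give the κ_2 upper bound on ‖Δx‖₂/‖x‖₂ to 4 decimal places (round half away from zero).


0.0646

AᵀA = [59597669/5724500 50857002/1431125; 50857002/1431125 174432989/1431125]; tr = 6058637/45796, det = 279841/45796
solving λ² − 6058637/45796·λ + 279841/45796 = 0 gives λ = 529/4, 529/11449
so κ_2 = √((529/4) / (529/11449)) = 53.5000
κ_2(A)·‖δb‖/‖b‖ = 0.0646


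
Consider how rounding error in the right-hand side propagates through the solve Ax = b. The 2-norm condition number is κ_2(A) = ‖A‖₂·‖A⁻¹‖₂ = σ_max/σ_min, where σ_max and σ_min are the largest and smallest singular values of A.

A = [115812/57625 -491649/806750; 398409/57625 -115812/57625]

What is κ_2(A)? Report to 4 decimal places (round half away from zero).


322.7000

M = AᵀA = [275427441/5313025 -562325166/37191175; -562325166/37191175 4592884689/1041352900]. tr(M)=2343066525/41654116, det(M)=1265625/41654116
char-poly roots: 225/4 and 5625/10413529
κ = σ_max/σ_min = (15/2)/(75/3227) = 322.7000


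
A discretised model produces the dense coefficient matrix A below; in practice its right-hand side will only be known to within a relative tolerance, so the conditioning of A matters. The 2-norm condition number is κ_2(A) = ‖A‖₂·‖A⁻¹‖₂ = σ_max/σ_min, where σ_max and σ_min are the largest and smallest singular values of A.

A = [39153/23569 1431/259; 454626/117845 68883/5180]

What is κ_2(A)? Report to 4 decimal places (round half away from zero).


290.0800

form AᵀA = [1449755829/82174225 1419953733/23478350; 1419953733/23478350 5563972089/26832400] with trace 11833229025/52591504 and determinant 31640625/52591504
λ_max, λ_min = (11833229025/52591504 ± √140018653045877450625/2765866292982016)/2 = 225, 140625/52591504
so κ_2 = √(225 / (140625/52591504)) = 290.0800
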